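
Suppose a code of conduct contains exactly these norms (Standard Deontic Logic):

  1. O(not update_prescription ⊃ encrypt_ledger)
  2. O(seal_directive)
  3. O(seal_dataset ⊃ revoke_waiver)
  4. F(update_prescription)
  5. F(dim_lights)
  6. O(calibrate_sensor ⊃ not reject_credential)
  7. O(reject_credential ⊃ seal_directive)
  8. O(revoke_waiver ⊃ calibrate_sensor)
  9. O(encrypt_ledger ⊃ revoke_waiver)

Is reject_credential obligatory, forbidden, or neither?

Forbidden

Premise 4 is F(update_prescription), i.e. O(not update_prescription).
Applying K to premise 1 (O(not update_prescription ⊃ encrypt_ledger)) and O(not update_prescription) yields O(encrypt_ledger).
Applying K to premise 9 (O(encrypt_ledger ⊃ revoke_waiver)) and O(encrypt_ledger) yields O(revoke_waiver).
Premise 8 is O(revoke_waiver ⊃ calibrate_sensor); since O(revoke_waiver), deontic closure gives O(calibrate_sensor).
With premise 6, O(calibrate_sensor ⊃ not reject_credential), the K-axiom yields O(not reject_credential).
Premises 2, 3, 5, 7 do not contribute to this derivation.
Thus O(not reject_credential), which is F(reject_credential): reject_credential is forbidden.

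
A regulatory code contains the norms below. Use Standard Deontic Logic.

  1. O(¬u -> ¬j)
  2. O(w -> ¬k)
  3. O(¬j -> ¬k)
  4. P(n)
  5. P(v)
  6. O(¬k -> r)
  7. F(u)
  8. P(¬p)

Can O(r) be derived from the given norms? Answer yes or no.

Premise 7 is F(u), i.e. O(¬u).
With premise 1, O(¬u -> ¬j), the K-axiom yields O(¬j).
With premise 3, O(¬j -> ¬k), the K-axiom yields O(¬k).
From O(¬k) and premise 6, O(¬k -> r), we obtain O(r).
Premises 2, 4, 5, 8 do not contribute to this derivation.
So O(r) follows.

Yes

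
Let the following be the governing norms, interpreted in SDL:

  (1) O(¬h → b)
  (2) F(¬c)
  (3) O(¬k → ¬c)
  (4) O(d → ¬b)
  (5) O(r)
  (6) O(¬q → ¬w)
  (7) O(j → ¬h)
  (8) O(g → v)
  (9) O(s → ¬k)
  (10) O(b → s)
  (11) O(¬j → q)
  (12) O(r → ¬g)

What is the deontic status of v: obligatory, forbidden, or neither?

Premise 8 is O(g → v), but O(g) is not derivable from the premises, so it does not yield O(v).
No premise or chain of K-axiom applications forces O(v), and none forces O(¬v). So v is neither obligatory nor forbidden under these norms.

Neither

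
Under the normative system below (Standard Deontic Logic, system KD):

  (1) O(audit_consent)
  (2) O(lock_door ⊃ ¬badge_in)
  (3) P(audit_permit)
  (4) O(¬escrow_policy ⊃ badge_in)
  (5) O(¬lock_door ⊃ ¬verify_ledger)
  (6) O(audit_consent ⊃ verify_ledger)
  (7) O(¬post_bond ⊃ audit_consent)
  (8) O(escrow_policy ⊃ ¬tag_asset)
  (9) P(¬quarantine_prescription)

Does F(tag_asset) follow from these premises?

Yes

Premise 1 states O(audit_consent) outright.
Premise 6 is O(audit_consent ⊃ verify_ledger); since O(audit_consent), deontic closure gives O(verify_ledger).
Premise 5 is O(¬lock_door ⊃ ¬verify_ledger); contrapositively O(verify_ledger ⊃ lock_door). Since O(verify_ledger) holds, K gives O(lock_door).
From O(lock_door) and premise 2, O(lock_door ⊃ ¬badge_in), we obtain O(¬badge_in).
Premise 4 is O(¬escrow_policy ⊃ badge_in); contrapositively O(¬badge_in ⊃ escrow_policy). Since O(¬badge_in) holds, K gives O(escrow_policy).
Premise 8 is O(escrow_policy ⊃ ¬tag_asset); since O(escrow_policy), deontic closure gives O(¬tag_asset).
Premises 3, 7, 9 do not contribute to this derivation.
So O(¬tag_asset) holds, i.e. F(tag_asset). The claim follows.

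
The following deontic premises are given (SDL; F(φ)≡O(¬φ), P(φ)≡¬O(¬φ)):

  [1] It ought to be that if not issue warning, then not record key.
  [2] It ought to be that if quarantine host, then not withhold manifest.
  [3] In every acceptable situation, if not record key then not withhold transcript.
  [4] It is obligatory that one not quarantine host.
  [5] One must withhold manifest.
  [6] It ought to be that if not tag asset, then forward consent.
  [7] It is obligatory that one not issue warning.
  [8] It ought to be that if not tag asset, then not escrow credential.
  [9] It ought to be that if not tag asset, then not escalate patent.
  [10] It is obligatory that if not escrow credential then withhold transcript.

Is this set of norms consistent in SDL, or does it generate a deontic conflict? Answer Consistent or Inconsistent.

Consistent

Premise 2 is O(quarantine_host → ¬withhold_manifest), but O(quarantine_host) is not derivable from the premises, so it does not yield O(¬withhold_manifest).
So O(¬withhold_manifest) is not derivable, and the apparent clash with O(withhold_manifest) does not arise.
A world satisfying every obligation exists (e.g. escalate_patent=false, escrow_credential=true, forward_consent=false, issue_warning=false, quarantine_host=false, record_key=false, tag_asset=true, withhold_manifest=true, withhold_transcript=false); no atom is both obligatory and forbidden, so the set is consistent.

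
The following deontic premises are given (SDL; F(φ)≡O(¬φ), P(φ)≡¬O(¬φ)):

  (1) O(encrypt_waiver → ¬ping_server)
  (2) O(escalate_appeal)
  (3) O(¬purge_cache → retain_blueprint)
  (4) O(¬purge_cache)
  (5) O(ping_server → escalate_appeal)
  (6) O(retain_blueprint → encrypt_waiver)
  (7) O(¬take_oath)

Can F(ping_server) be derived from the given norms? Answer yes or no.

Yes

Premise 4 gives O(¬purge_cache).
With premise 3, O(¬purge_cache → retain_blueprint), the K-axiom yields O(retain_blueprint).
Applying K to premise 6 (O(retain_blueprint → encrypt_waiver)) and O(retain_blueprint) yields O(encrypt_waiver).
From O(encrypt_waiver) and premise 1, O(encrypt_waiver → ¬ping_server), we obtain O(¬ping_server).
Premises 2, 5, 7 do not contribute to this derivation.
So O(¬ping_server) holds, i.e. F(ping_server). The claim follows.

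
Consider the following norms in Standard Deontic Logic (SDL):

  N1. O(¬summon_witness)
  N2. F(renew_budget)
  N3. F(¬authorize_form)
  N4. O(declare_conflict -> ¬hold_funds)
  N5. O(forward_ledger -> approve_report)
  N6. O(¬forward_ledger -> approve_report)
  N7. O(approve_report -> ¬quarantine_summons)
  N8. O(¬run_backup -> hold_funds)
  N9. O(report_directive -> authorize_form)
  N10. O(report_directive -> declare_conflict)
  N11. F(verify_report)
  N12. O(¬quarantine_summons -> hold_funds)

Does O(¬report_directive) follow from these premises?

Yes

Premises 6 and 5 are O(¬forward_ledger -> approve_report) and O(forward_ledger -> approve_report); every ideal world satisfies ¬forward_ledger or forward_ledger, so in either case approve_report holds — hence O(approve_report).
Premise 7 is O(approve_report -> ¬quarantine_summons); since O(approve_report), deontic closure gives O(¬quarantine_summons).
Applying K to premise 12 (O(¬quarantine_summons -> hold_funds)) and O(¬quarantine_summons) yields O(hold_funds).
The contrapositive of premise 4 (O(declare_conflict -> ¬hold_funds)) is O(hold_funds -> ¬declare_conflict), and O(hold_funds) is already established, so O(¬declare_conflict).
Premise 10 is O(report_directive -> declare_conflict); contrapositively O(¬declare_conflict -> ¬report_directive). Since O(¬declare_conflict) holds, K gives O(¬report_directive).
Premises 1, 2, 3, 8, 9, 11 do not contribute to this derivation.
So O(¬report_directive) follows.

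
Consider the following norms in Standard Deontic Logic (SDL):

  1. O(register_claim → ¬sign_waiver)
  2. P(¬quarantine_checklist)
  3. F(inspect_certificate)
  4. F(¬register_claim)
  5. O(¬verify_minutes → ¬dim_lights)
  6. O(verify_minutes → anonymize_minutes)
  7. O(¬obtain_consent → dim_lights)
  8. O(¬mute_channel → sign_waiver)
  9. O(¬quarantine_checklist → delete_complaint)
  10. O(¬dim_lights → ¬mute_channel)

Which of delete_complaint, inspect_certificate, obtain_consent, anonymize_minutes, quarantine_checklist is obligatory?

Premise 4, F(¬register_claim), is equivalent to O(register_claim).
Applying K to premise 1 (O(register_claim → ¬sign_waiver)) and O(register_claim) yields O(¬sign_waiver).
Premise 8 is O(¬mute_channel → sign_waiver); contrapositively O(¬sign_waiver → mute_channel). Since O(¬sign_waiver) holds, K gives O(mute_channel).
The contrapositive of premise 10 (O(¬dim_lights → ¬mute_channel)) is O(mute_channel → dim_lights), and O(mute_channel) is already established, so O(dim_lights).
Premise 5 is O(¬verify_minutes → ¬dim_lights); contrapositively O(dim_lights → verify_minutes). Since O(dim_lights) holds, K gives O(verify_minutes).
From O(verify_minutes) and premise 6, O(verify_minutes → anonymize_minutes), we obtain O(anonymize_minutes).
So O(anonymize_minutes) holds — anonymize_minutes is obligatory. None of the other listed options is made obligatory by any chain of premises.

anonymize_minutes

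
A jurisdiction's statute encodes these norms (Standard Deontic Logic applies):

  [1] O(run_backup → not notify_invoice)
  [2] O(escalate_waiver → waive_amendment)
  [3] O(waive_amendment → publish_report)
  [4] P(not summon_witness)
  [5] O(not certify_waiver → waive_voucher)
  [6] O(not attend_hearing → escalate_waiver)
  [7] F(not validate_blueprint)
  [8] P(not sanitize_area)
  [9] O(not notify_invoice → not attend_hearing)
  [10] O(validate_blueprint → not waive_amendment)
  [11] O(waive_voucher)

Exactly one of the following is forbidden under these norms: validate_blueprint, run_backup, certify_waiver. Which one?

F(not validate_blueprint) at premise 7 means O(validate_blueprint).
Applying K to premise 10 (O(validate_blueprint → not waive_amendment)) and O(validate_blueprint) yields O(not waive_amendment).
Premise 2, O(escalate_waiver → waive_amendment), contraposes to O(not waive_amendment → not escalate_waiver); with O(not waive_amendment) we get O(not escalate_waiver).
Premise 6 is O(not attend_hearing → escalate_waiver); contrapositively O(not escalate_waiver → attend_hearing). Since O(not escalate_waiver) holds, K gives O(attend_hearing).
The contrapositive of premise 9 (O(not notify_invoice → not attend_hearing)) is O(attend_hearing → notify_invoice), and O(attend_hearing) is already established, so O(notify_invoice).
Premise 1 is O(run_backup → not notify_invoice); contrapositively O(notify_invoice → not run_backup). Since O(notify_invoice) holds, K gives O(not run_backup).
So O(not run_backup) holds, i.e. run_backup is forbidden. None of the other listed options is forbidden under the premises.

run_backup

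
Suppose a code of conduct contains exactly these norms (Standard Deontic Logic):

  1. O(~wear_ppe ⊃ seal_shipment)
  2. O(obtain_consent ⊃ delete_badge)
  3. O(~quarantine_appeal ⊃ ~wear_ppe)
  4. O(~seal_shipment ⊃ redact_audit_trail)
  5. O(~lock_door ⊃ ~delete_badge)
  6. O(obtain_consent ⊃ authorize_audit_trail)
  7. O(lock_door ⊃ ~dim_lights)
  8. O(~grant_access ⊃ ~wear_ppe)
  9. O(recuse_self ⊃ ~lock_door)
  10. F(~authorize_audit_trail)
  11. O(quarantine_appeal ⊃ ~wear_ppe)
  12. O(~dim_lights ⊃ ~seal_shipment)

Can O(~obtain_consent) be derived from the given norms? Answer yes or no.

Yes

Premises 11 and 3 cover both cases: O(quarantine_appeal ⊃ ~wear_ppe) and O(~quarantine_appeal ⊃ ~wear_ppe). Since quarantine_appeal ∨ ~quarantine_appeal is a tautology, O(~wear_ppe) follows.
With premise 1, O(~wear_ppe ⊃ seal_shipment), the K-axiom yields O(seal_shipment).
The contrapositive of premise 12 (O(~dim_lights ⊃ ~seal_shipment)) is O(seal_shipment ⊃ dim_lights), and O(seal_shipment) is already established, so O(dim_lights).
The contrapositive of premise 7 (O(lock_door ⊃ ~dim_lights)) is O(dim_lights ⊃ ~lock_door), and O(dim_lights) is already established, so O(~lock_door).
Applying K to premise 5 (O(~lock_door ⊃ ~delete_badge)) and O(~lock_door) yields O(~delete_badge).
Premise 2, O(obtain_consent ⊃ delete_badge), contraposes to O(~delete_badge ⊃ ~obtain_consent); with O(~delete_badge) we get O(~obtain_consent).
Premises 4, 6, 8, 9, 10 do not contribute to this derivation.
So O(~obtain_consent) follows.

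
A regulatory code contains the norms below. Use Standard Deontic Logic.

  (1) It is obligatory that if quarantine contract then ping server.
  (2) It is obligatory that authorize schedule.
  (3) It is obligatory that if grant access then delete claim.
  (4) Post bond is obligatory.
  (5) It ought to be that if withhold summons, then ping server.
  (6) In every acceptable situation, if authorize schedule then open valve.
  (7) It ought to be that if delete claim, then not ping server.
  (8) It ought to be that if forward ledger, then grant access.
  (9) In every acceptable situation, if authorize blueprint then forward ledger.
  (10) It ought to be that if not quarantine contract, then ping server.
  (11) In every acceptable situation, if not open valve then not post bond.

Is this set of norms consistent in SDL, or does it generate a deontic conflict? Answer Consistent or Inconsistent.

Consistent

Premise 11 is O(¬open_valve → ¬post_bond), but O(¬open_valve) is not derivable from the premises, so it does not yield O(¬post_bond).
So O(¬post_bond) is not derivable, and the apparent clash with O(post_bond) does not arise.
A world satisfying every obligation exists (e.g. authorize_blueprint=false, authorize_schedule=true, delete_claim=false, forward_ledger=false, grant_access=false, open_valve=true, ping_server=true, post_bond=true, quarantine_contract=false, withhold_summons=false); no atom is both obligatory and forbidden, so the set is consistent.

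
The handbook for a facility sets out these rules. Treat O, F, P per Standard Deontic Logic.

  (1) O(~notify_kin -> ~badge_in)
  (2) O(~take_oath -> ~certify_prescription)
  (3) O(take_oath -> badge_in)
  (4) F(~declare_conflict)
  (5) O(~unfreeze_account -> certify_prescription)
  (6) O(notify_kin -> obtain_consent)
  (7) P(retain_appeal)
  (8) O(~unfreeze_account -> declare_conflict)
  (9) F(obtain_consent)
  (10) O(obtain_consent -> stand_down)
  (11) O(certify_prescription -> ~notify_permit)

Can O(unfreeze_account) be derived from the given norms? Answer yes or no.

F(obtain_consent) at premise 9 means O(~obtain_consent).
Premise 6 is O(notify_kin -> obtain_consent); contrapositively O(~obtain_consent -> ~notify_kin). Since O(~obtain_consent) holds, K gives O(~notify_kin).
Premise 1 is O(~notify_kin -> ~badge_in); since O(~notify_kin), deontic closure gives O(~badge_in).
Premise 3, O(take_oath -> badge_in), contraposes to O(~badge_in -> ~take_oath); with O(~badge_in) we get O(~take_oath).
With premise 2, O(~take_oath -> ~certify_prescription), the K-axiom yields O(~certify_prescription).
Premise 5, O(~unfreeze_account -> certify_prescription), contraposes to O(~certify_prescription -> unfreeze_account); with O(~certify_prescription) we get O(unfreeze_account).
Premises 4, 7, 8, 10, 11 do not contribute to this derivation.
So O(unfreeze_account) follows.

Yes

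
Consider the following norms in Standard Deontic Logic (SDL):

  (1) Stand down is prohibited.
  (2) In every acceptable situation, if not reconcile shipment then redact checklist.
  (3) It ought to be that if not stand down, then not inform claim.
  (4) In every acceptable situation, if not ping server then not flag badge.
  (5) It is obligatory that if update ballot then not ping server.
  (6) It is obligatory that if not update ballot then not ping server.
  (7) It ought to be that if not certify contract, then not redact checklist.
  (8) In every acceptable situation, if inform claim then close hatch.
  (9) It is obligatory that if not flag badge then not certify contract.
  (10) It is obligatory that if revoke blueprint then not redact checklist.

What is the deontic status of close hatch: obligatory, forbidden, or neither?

Neither

Premise 8 is O(inform_claim → close_hatch), but O(inform_claim) is not derivable from the premises, so it does not yield O(close_hatch).
No premise or chain of K-axiom applications forces O(close_hatch), and none forces O(¬close_hatch). So close_hatch is neither obligatory nor forbidden under these norms.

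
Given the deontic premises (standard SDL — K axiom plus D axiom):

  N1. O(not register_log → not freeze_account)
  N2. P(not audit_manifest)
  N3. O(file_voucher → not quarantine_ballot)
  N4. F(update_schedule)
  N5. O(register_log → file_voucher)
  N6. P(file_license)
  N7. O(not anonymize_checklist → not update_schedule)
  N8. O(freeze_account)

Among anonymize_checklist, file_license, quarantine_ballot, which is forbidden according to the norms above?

From premise 8 we have O(freeze_account).
Premise 1, O(not register_log → not freeze_account), contraposes to O(freeze_account → register_log); with O(freeze_account) we get O(register_log).
From O(register_log) and premise 5, O(register_log → file_voucher), we obtain O(file_voucher).
Applying K to premise 3 (O(file_voucher → not quarantine_ballot)) and O(file_voucher) yields O(not quarantine_ballot).
So O(not quarantine_ballot) holds, i.e. quarantine_ballot is forbidden. None of the other listed options is forbidden under the premises.

quarantine_ballot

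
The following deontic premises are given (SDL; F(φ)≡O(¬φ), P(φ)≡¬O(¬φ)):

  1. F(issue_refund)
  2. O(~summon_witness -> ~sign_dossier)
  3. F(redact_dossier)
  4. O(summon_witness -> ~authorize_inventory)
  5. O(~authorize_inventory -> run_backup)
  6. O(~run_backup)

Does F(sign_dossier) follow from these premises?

From premise 6 we have O(~run_backup).
Premise 5, O(~authorize_inventory -> run_backup), contraposes to O(~run_backup -> authorize_inventory); with O(~run_backup) we get O(authorize_inventory).
Premise 4, O(summon_witness -> ~authorize_inventory), contraposes to O(authorize_inventory -> ~summon_witness); with O(authorize_inventory) we get O(~summon_witness).
Applying K to premise 2 (O(~summon_witness -> ~sign_dossier)) and O(~summon_witness) yields O(~sign_dossier).
Premises 1, 3 do not contribute to this derivation.
So O(~sign_dossier) holds, i.e. F(sign_dossier). The claim follows.

Yes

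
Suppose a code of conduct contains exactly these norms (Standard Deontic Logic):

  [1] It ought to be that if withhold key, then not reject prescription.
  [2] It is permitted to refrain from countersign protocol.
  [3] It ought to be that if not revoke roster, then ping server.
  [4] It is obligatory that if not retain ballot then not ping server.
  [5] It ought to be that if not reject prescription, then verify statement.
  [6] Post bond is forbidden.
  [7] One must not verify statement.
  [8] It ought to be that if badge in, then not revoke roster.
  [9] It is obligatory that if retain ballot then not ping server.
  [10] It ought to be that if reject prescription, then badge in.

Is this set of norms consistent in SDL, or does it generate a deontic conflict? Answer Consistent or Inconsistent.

Premises 9 and 4 cover both cases: O(retain_ballot → ¬ping_server) and O(¬retain_ballot → ¬ping_server). Since retain_ballot ∨ ¬retain_ballot is a tautology, O(¬ping_server) follows.
The contrapositive of premise 3 (O(¬revoke_roster → ping_server)) is O(¬ping_server → revoke_roster), and O(¬ping_server) is already established, so O(revoke_roster).
The contrapositive of premise 8 (O(badge_in → ¬revoke_roster)) is O(revoke_roster → ¬badge_in), and O(revoke_roster) is already established, so O(¬badge_in).
Premise 10 is O(reject_prescription → badge_in); contrapositively O(¬badge_in → ¬reject_prescription). Since O(¬badge_in) holds, K gives O(¬reject_prescription).
From O(¬reject_prescription) and premise 5, O(¬reject_prescription → verify_statement), we obtain O(verify_statement).
However, F(verify_statement) at premise 7 amounts to O(¬verify_statement).
We now have both O(verify_statement) and O(¬verify_statement) — verify_statement is simultaneously obligatory and forbidden, violating the D-axiom.

Inconsistent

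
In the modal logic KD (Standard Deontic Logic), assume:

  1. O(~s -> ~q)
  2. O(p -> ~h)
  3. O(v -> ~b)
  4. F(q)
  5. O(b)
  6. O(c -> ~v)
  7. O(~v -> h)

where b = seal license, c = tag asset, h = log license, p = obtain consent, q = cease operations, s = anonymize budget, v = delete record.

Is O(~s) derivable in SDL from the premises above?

Premise 1 is O(~s -> ~q); even if O(~q) held, inferring O(~s) would be affirming the consequent — invalid.
No other premise forces O(~s). An ideal world satisfying every premise can still have ~s false, so O(~s) is not derivable.

No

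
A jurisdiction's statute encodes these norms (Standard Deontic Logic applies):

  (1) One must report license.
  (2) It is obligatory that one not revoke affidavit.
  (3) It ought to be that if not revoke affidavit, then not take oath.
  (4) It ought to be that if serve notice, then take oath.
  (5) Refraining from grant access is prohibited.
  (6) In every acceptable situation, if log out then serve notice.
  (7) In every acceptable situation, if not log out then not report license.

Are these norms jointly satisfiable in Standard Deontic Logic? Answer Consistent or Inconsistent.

Premise 2 gives O(¬revoke_affidavit).
With premise 3, O(¬revoke_affidavit → ¬take_oath), the K-axiom yields O(¬take_oath).
Premise 4 is O(serve_notice → take_oath); contrapositively O(¬take_oath → ¬serve_notice). Since O(¬take_oath) holds, K gives O(¬serve_notice).
Premise 6 is O(log_out → serve_notice); contrapositively O(¬serve_notice → ¬log_out). Since O(¬serve_notice) holds, K gives O(¬log_out).
From O(¬log_out) and premise 7, O(¬log_out → ¬report_license), we obtain O(¬report_license).
But premise 1 directly asserts O(report_license).
We now have both O(¬report_license) and O(report_license) — report_license is simultaneously obligatory and forbidden, violating the D-axiom.

Inconsistent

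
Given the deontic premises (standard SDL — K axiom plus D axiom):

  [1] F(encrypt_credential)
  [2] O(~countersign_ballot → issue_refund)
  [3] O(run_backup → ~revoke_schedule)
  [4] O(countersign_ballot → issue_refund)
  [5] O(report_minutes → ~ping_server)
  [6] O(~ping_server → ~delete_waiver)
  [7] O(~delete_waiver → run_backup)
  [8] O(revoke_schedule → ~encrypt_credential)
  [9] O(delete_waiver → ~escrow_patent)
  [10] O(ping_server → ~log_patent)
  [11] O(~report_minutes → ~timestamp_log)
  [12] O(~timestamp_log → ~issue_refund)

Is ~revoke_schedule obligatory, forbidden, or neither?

By case analysis on ~countersign_ballot: premise 2 gives O(~countersign_ballot → issue_refund) and premise 4 gives O(countersign_ballot → issue_refund), so O(issue_refund) either way.
The contrapositive of premise 12 (O(~timestamp_log → ~issue_refund)) is O(issue_refund → timestamp_log), and O(issue_refund) is already established, so O(timestamp_log).
The contrapositive of premise 11 (O(~report_minutes → ~timestamp_log)) is O(timestamp_log → report_minutes), and O(timestamp_log) is already established, so O(report_minutes).
Premise 5 is O(report_minutes → ~ping_server); since O(report_minutes), deontic closure gives O(~ping_server).
From O(~ping_server) and premise 6, O(~ping_server → ~delete_waiver), we obtain O(~delete_waiver).
Applying K to premise 7 (O(~delete_waiver → run_backup)) and O(~delete_waiver) yields O(run_backup).
From O(run_backup) and premise 3, O(run_backup → ~revoke_schedule), we obtain O(~revoke_schedule).
Premises 1, 8, 9, 10 do not contribute to this derivation.
Hence ~revoke_schedule is obligatory.

Obligatory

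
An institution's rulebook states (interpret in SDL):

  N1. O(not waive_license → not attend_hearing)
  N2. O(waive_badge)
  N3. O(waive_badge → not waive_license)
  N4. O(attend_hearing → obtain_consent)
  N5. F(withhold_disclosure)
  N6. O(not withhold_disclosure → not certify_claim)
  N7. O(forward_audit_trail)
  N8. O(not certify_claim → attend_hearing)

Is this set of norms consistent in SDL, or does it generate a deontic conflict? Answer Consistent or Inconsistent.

Premise 2 gives O(waive_badge).
From O(waive_badge) and premise 3, O(waive_badge → not waive_license), we obtain O(not waive_license).
From O(not waive_license) and premise 1, O(not waive_license → not attend_hearing), we obtain O(not attend_hearing).
The contrapositive of premise 8 (O(not certify_claim → attend_hearing)) is O(not attend_hearing → certify_claim), and O(not attend_hearing) is already established, so O(certify_claim).
The contrapositive of premise 6 (O(not withhold_disclosure → not certify_claim)) is O(certify_claim → withhold_disclosure), and O(certify_claim) is already established, so O(withhold_disclosure).
But premise 5, F(withhold_disclosure), means O(not withhold_disclosure).
We now have both O(withhold_disclosure) and O(not withhold_disclosure) — withhold_disclosure is simultaneously obligatory and forbidden, violating the D-axiom.

Inconsistent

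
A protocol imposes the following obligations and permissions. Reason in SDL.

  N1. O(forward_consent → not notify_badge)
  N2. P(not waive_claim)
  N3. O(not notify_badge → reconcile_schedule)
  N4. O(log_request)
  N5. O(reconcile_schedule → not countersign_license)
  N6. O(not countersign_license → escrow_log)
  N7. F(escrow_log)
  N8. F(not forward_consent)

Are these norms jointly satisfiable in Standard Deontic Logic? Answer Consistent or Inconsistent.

Inconsistent

Premise 7, F(escrow_log), is equivalent to O(not escrow_log).
The contrapositive of premise 6 (O(not countersign_license → escrow_log)) is O(not escrow_log → countersign_license), and O(not escrow_log) is already established, so O(countersign_license).
Premise 5, O(reconcile_schedule → not countersign_license), contraposes to O(countersign_license → not reconcile_schedule); with O(countersign_license) we get O(not reconcile_schedule).
Premise 3, O(not notify_badge → reconcile_schedule), contraposes to O(not reconcile_schedule → notify_badge); with O(not reconcile_schedule) we get O(notify_badge).
The contrapositive of premise 1 (O(forward_consent → not notify_badge)) is O(notify_badge → not forward_consent), and O(notify_badge) is already established, so O(not forward_consent).
But premise 8, F(not forward_consent), means O(forward_consent).
We now have both O(not forward_consent) and O(forward_consent) — forward_consent is simultaneously obligatory and forbidden, violating the D-axiom.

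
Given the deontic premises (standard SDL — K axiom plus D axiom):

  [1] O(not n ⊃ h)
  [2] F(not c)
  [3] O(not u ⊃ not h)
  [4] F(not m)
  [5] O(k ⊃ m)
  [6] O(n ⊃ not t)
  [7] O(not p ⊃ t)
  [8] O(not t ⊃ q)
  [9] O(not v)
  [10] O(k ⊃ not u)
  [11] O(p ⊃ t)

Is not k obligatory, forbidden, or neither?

Obligatory

Premises 7 and 11 are O(not p ⊃ t) and O(p ⊃ t); every ideal world satisfies not p or p, so in either case t holds — hence O(t).
Premise 6 is O(n ⊃ not t); contrapositively O(t ⊃ not n). Since O(t) holds, K gives O(not n).
Premise 1 is O(not n ⊃ h); since O(not n), deontic closure gives O(h).
Premise 3 is O(not u ⊃ not h); contrapositively O(h ⊃ u). Since O(h) holds, K gives O(u).
The contrapositive of premise 10 (O(k ⊃ not u)) is O(u ⊃ not k), and O(u) is already established, so O(not k).
Premises 2, 4, 5, 8, 9 do not contribute to this derivation.
Hence not k is obligatory.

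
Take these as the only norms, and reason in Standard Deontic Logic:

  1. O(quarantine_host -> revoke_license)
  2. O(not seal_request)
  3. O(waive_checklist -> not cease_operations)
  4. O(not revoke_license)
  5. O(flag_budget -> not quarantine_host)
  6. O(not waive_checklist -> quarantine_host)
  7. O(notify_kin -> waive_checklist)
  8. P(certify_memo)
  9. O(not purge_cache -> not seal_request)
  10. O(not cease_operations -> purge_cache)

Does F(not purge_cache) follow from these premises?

Premise 4 gives O(not revoke_license).
Premise 1, O(quarantine_host -> revoke_license), contraposes to O(not revoke_license -> not quarantine_host); with O(not revoke_license) we get O(not quarantine_host).
Premise 6 is O(not waive_checklist -> quarantine_host); contrapositively O(not quarantine_host -> waive_checklist). Since O(not quarantine_host) holds, K gives O(waive_checklist).
Premise 3 is O(waive_checklist -> not cease_operations); since O(waive_checklist), deontic closure gives O(not cease_operations).
With premise 10, O(not cease_operations -> purge_cache), the K-axiom yields O(purge_cache).
Premises 2, 5, 7, 8, 9 do not contribute to this derivation.
So O(purge_cache) holds, i.e. F(not purge_cache). The claim follows.

Yes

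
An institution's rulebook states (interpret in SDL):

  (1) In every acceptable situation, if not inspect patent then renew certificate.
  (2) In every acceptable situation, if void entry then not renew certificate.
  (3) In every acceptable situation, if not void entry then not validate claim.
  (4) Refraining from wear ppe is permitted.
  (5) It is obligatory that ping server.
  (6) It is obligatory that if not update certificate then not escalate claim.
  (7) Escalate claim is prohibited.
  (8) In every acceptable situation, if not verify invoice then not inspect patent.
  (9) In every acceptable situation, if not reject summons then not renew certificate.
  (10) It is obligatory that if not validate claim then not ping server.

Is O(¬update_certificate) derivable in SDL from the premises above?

No

Premise 6 is O(¬update_certificate → ¬escalate_claim); even if O(¬escalate_claim) held, inferring O(¬update_certificate) would be affirming the consequent — invalid.
No other premise forces O(¬update_certificate). An ideal world satisfying every premise can still have ¬update_certificate false, so O(¬update_certificate) is not derivable.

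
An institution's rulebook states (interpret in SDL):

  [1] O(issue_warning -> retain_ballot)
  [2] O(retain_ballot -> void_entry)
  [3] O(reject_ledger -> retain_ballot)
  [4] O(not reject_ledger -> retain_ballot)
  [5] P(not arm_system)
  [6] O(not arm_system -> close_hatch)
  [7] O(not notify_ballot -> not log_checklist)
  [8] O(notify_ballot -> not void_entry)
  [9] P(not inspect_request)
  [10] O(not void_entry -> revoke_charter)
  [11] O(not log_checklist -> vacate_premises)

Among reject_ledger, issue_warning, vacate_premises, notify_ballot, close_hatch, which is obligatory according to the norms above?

Premises 3 and 4 cover both cases: O(reject_ledger -> retain_ballot) and O(not reject_ledger -> retain_ballot). Since reject_ledger ∨ not reject_ledger is a tautology, O(retain_ballot) follows.
Applying K to premise 2 (O(retain_ballot -> void_entry)) and O(retain_ballot) yields O(void_entry).
The contrapositive of premise 8 (O(notify_ballot -> not void_entry)) is O(void_entry -> not notify_ballot), and O(void_entry) is already established, so O(not notify_ballot).
From O(not notify_ballot) and premise 7, O(not notify_ballot -> not log_checklist), we obtain O(not log_checklist).
Applying K to premise 11 (O(not log_checklist -> vacate_premises)) and O(not log_checklist) yields O(vacate_premises).
So O(vacate_premises) holds — vacate_premises is obligatory. None of the other listed options is made obligatory by any chain of premises.

vacate_premises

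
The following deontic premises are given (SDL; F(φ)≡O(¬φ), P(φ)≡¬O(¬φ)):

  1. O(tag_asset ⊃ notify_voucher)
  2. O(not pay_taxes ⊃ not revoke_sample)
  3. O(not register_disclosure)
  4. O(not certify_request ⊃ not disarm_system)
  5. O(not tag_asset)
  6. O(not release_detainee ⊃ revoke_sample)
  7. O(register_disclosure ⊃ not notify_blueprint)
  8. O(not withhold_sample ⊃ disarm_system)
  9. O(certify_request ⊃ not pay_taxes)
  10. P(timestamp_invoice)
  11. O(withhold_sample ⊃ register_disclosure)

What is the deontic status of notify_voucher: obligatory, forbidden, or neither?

Neither

Premise 1 is O(tag_asset ⊃ notify_voucher), but O(tag_asset) is not derivable from the premises, so it does not yield O(notify_voucher).
No premise or chain of K-axiom applications forces O(notify_voucher), and none forces O(not notify_voucher). So notify_voucher is neither obligatory nor forbidden under these norms.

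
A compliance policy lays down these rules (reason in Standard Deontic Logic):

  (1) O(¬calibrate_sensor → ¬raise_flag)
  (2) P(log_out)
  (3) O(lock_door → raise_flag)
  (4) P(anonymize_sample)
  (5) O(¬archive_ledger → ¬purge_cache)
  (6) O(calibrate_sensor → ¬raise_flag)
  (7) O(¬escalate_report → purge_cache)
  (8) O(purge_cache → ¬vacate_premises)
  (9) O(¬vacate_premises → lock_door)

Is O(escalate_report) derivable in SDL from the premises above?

Yes

Premises 1 and 6 are O(¬calibrate_sensor → ¬raise_flag) and O(calibrate_sensor → ¬raise_flag); every ideal world satisfies ¬calibrate_sensor or calibrate_sensor, so in either case ¬raise_flag holds — hence O(¬raise_flag).
The contrapositive of premise 3 (O(lock_door → raise_flag)) is O(¬raise_flag → ¬lock_door), and O(¬raise_flag) is already established, so O(¬lock_door).
Premise 9 is O(¬vacate_premises → lock_door); contrapositively O(¬lock_door → vacate_premises). Since O(¬lock_door) holds, K gives O(vacate_premises).
Premise 8 is O(purge_cache → ¬vacate_premises); contrapositively O(vacate_premises → ¬purge_cache). Since O(vacate_premises) holds, K gives O(¬purge_cache).
Premise 7, O(¬escalate_report → purge_cache), contraposes to O(¬purge_cache → escalate_report); with O(¬purge_cache) we get O(escalate_report).
Premises 2, 4, 5 do not contribute to this derivation.
So O(escalate_report) follows.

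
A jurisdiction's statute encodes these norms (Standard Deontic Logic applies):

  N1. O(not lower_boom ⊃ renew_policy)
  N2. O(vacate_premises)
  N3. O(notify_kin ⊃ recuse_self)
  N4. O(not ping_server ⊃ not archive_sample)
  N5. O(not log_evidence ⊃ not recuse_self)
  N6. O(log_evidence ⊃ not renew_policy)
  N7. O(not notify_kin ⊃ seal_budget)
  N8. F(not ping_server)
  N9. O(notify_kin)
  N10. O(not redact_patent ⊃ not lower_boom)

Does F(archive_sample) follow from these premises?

No

Premise 4 is O(not ping_server ⊃ not archive_sample), but O(not ping_server) is not derivable from the premises, so it does not yield O(not archive_sample).
No other premise forces O(not archive_sample). An ideal world satisfying every premise can still have archive_sample true, so F(archive_sample) is not derivable.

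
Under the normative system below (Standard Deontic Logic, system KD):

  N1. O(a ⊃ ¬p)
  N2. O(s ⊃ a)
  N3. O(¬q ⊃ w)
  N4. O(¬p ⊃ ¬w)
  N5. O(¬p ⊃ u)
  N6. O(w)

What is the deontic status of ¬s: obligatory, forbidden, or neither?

Obligatory

Premise 6 gives O(w).
Premise 4, O(¬p ⊃ ¬w), contraposes to O(w ⊃ p); with O(w) we get O(p).
The contrapositive of premise 1 (O(a ⊃ ¬p)) is O(p ⊃ ¬a), and O(p) is already established, so O(¬a).
The contrapositive of premise 2 (O(s ⊃ a)) is O(¬a ⊃ ¬s), and O(¬a) is already established, so O(¬s).
Premises 3, 5 do not contribute to this derivation.
Hence ¬s is obligatory.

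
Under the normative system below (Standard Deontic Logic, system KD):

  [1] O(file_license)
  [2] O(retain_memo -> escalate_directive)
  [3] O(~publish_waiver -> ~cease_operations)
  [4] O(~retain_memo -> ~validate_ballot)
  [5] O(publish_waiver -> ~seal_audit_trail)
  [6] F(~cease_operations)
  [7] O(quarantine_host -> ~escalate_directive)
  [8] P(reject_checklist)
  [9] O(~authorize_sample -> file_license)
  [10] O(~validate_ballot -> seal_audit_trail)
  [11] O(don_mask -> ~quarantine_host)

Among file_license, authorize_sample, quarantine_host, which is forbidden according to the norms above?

quarantine_host

F(~cease_operations) at premise 6 means O(cease_operations).
The contrapositive of premise 3 (O(~publish_waiver -> ~cease_operations)) is O(cease_operations -> publish_waiver), and O(cease_operations) is already established, so O(publish_waiver).
Premise 5 is O(publish_waiver -> ~seal_audit_trail); since O(publish_waiver), deontic closure gives O(~seal_audit_trail).
The contrapositive of premise 10 (O(~validate_ballot -> seal_audit_trail)) is O(~seal_audit_trail -> validate_ballot), and O(~seal_audit_trail) is already established, so O(validate_ballot).
Premise 4 is O(~retain_memo -> ~validate_ballot); contrapositively O(validate_ballot -> retain_memo). Since O(validate_ballot) holds, K gives O(retain_memo).
Premise 2 is O(retain_memo -> escalate_directive); since O(retain_memo), deontic closure gives O(escalate_directive).
The contrapositive of premise 7 (O(quarantine_host -> ~escalate_directive)) is O(escalate_directive -> ~quarantine_host), and O(escalate_directive) is already established, so O(~quarantine_host).
So O(~quarantine_host) holds, i.e. quarantine_host is forbidden. None of the other listed options is forbidden under the premises.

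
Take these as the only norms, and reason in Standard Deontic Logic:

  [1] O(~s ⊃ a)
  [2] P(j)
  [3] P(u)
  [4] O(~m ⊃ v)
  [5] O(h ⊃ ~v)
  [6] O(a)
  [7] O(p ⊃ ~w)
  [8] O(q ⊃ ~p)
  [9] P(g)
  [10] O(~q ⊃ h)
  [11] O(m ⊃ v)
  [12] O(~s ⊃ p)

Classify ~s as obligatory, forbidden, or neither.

Forbidden

By case analysis on m: premise 11 gives O(m ⊃ v) and premise 4 gives O(~m ⊃ v), so O(v) either way.
Premise 5, O(h ⊃ ~v), contraposes to O(v ⊃ ~h); with O(v) we get O(~h).
Premise 10, O(~q ⊃ h), contraposes to O(~h ⊃ q); with O(~h) we get O(q).
Applying K to premise 8 (O(q ⊃ ~p)) and O(q) yields O(~p).
The contrapositive of premise 12 (O(~s ⊃ p)) is O(~p ⊃ s), and O(~p) is already established, so O(s).
Premises 1, 2, 3, 6, 7, 9 do not contribute to this derivation.
Thus O(s), which is F(~s): ~s is forbidden.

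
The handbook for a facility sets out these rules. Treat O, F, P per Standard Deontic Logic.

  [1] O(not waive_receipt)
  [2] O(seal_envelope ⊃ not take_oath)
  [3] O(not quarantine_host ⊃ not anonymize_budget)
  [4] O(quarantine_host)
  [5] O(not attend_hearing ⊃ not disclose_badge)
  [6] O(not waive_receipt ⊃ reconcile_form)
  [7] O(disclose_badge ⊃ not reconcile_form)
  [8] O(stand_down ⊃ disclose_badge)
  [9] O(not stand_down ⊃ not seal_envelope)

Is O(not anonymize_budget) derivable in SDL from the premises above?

No

Premise 3 is O(not quarantine_host ⊃ not anonymize_budget), but O(not quarantine_host) is not derivable from the premises, so it does not yield O(not anonymize_budget).
No other premise forces O(not anonymize_budget). An ideal world satisfying every premise can still have not anonymize_budget false, so O(not anonymize_budget) is not derivable.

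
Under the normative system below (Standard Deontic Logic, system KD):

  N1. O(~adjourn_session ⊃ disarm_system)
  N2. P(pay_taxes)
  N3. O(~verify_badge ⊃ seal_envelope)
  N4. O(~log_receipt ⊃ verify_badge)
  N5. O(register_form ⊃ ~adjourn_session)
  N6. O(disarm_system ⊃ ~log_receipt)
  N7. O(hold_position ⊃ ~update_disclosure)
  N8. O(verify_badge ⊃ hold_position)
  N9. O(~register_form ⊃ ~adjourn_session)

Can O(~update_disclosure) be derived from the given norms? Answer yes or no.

Premises 9 and 5 cover both cases: O(~register_form ⊃ ~adjourn_session) and O(register_form ⊃ ~adjourn_session). Since ~register_form ∨ register_form is a tautology, O(~adjourn_session) follows.
With premise 1, O(~adjourn_session ⊃ disarm_system), the K-axiom yields O(disarm_system).
Applying K to premise 6 (O(disarm_system ⊃ ~log_receipt)) and O(disarm_system) yields O(~log_receipt).
Premise 4 is O(~log_receipt ⊃ verify_badge); since O(~log_receipt), deontic closure gives O(verify_badge).
From O(verify_badge) and premise 8, O(verify_badge ⊃ hold_position), we obtain O(hold_position).
Premise 7 is O(hold_position ⊃ ~update_disclosure); since O(hold_position), deontic closure gives O(~update_disclosure).
Premises 2, 3 do not contribute to this derivation.
So O(~update_disclosure) follows.

Yes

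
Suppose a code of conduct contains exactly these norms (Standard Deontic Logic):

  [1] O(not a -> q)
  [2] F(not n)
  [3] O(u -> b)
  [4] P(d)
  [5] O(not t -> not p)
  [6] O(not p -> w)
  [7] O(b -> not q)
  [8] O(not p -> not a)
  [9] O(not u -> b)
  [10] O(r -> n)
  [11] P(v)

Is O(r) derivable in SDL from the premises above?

Premise 10 is O(r -> n); even if O(n) held, inferring O(r) would be affirming the consequent — invalid.
No other premise forces O(r). An ideal world satisfying every premise can still have r false, so O(r) is not derivable.

No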